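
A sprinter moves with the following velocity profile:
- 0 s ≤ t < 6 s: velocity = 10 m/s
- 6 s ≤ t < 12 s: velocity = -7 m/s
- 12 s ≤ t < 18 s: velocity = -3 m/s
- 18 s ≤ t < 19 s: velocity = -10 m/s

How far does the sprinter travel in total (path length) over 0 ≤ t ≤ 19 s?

Distance (not displacement) is the total path length: add the absolute areas under v-t.
0–6 s: |10| × 6 = 60 m
6–12 s: |-7| × 6 = 42 m
12–18 s: |-3| × 6 = 18 m
18–19 s: |-10| × 1 = 10 m
Total distance = 130 m

130 m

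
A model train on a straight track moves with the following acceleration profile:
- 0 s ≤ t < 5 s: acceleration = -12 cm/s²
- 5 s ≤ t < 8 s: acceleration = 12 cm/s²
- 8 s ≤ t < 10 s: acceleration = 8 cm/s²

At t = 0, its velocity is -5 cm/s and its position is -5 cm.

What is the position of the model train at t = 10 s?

-363 cm

On each constant-a segment, Δv = aΔt and Δx = v₀Δt + ½aΔt²; chain segment to segment.
0–5 s: v starts -5 cm/s; Δx = -5·5 + ½·-12·5² = -175 cm; v ends -65 cm/s.
5–8 s: v starts -65 cm/s; Δx = -65·3 + ½·12·3² = -141 cm; v ends -29 cm/s.
8–10 s: v starts -29 cm/s; Δx = -29·2 + ½·8·2² = -42 cm; v ends -13 cm/s.
x(10) = -5 + Σ Δx = -363 cm.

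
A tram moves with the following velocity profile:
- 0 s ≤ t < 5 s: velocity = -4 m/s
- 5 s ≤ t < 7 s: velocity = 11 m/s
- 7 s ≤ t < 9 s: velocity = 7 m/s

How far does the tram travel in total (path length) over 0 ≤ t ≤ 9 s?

56 m

Distance (not displacement) is the total path length: add the absolute areas under v-t.
0–5 s: |-4| × 5 = 20 m
5–7 s: |11| × 2 = 22 m
7–9 s: |7| × 2 = 14 m
Total distance = 56 m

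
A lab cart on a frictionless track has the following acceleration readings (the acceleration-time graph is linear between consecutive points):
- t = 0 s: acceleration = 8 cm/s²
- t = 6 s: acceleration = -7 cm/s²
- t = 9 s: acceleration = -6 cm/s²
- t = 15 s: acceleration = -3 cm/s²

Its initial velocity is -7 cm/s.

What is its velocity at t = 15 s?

-50.5 cm/s

Δv equals the area under the a-t graph; then v = v₀ + Δv.
0–6 s: ½(8 + -7)(6) = 3 cm/s
6–9 s: ½(-7 + -6)(3) = -19.5 cm/s
9–15 s: ½(-6 + -3)(6) = -27 cm/s
Δv = -43.5 cm/s, so v(15) = -7 + (-43.5) = -50.5 cm/s.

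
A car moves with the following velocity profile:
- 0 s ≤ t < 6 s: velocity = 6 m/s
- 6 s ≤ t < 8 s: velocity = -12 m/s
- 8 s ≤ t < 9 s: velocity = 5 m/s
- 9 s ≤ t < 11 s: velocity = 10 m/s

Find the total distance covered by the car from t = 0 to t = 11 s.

85 m

Total distance travelled is ∫|v| dt — sum the magnitudes of each area piece.
0–6 s: |6| × 6 = 36 m
6–8 s: |-12| × 2 = 24 m
8–9 s: |5| × 1 = 5 m
9–11 s: |10| × 2 = 20 m
Total distance = 85 m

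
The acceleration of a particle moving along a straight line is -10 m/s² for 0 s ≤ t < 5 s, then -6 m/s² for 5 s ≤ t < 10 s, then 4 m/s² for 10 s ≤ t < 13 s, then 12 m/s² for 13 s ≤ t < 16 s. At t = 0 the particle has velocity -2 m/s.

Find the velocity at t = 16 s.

-34 m/s

Δv equals the area under the a-t graph; then v = v₀ + Δv.
0–5 s: -10 × 5 = -50 m/s
5–10 s: -6 × 5 = -30 m/s
10–13 s: 4 × 3 = 12 m/s
13–16 s: 12 × 3 = 36 m/s
Δv = -32 m/s, so v(16) = -2 + (-32) = -34 m/s.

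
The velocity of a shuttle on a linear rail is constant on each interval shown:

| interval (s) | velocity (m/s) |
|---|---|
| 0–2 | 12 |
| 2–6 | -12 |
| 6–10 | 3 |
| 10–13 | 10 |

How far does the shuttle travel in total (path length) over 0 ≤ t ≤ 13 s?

114 m

Distance (not displacement) is the total path length: add the absolute areas under v-t.
0–2 s: |12| × 2 = 24 m
2–6 s: |-12| × 4 = 48 m
6–10 s: |3| × 4 = 12 m
10–13 s: |10| × 3 = 30 m
Total distance = 114 m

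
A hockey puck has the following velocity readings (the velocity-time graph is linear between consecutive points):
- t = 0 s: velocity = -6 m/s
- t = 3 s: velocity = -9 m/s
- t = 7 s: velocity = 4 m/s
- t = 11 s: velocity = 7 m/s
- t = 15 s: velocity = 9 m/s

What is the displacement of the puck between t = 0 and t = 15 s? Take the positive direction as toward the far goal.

21.5 m

Displacement is the signed area under the v-t curve.
0–3 s: ½(-6 + -9)(3) = -22.5 m
3–7 s: ½(-9 + 4)(4) = -10 m
7–11 s: ½(4 + 7)(4) = 22 m
11–15 s: ½(7 + 9)(4) = 32 m
Net displacement = 21.5 m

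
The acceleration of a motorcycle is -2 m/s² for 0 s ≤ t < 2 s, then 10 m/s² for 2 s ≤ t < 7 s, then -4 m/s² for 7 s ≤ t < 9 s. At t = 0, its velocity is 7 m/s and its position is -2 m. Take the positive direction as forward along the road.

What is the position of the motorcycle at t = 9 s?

On each constant-a segment, Δv = aΔt and Δx = v₀Δt + ½aΔt²; chain segment to segment.
0–2 s: v starts 7 m/s; Δx = 7·2 + ½·-2·2² = 10 m; v ends 3 m/s.
2–7 s: v starts 3 m/s; Δx = 3·5 + ½·10·5² = 140 m; v ends 53 m/s.
7–9 s: v starts 53 m/s; Δx = 53·2 + ½·-4·2² = 98 m; v ends 45 m/s.
x(9) = -2 + Σ Δx = 246 m.

246 m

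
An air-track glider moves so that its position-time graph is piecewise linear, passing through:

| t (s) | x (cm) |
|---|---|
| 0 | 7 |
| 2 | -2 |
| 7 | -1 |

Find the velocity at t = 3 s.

0.2 cm/s

Velocity is the slope of the x-t graph on 2–7 s: (-1 − -2)/(7 − 2) = 0.2 cm/s.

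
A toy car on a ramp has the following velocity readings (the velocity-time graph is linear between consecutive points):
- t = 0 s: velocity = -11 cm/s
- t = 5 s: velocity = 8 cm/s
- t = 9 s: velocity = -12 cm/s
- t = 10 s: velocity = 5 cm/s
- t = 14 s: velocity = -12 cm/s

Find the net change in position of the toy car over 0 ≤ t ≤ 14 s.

Net displacement equals the area under the velocity-time graph (areas below the axis count negative).
0–5 s: ½(-11 + 8)(5) = -7.5 cm
5–9 s: ½(8 + -12)(4) = -8 cm
9–10 s: ½(-12 + 5)(1) = -3.5 cm
10–14 s: ½(5 + -12)(4) = -14 cm
Net displacement = -33 cm

-33 cm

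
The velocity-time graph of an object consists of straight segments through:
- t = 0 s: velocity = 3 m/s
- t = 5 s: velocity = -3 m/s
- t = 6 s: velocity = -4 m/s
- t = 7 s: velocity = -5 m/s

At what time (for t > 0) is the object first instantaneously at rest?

t = 2.5 s

v changes sign on 0–5 s (from 3 to -3); the graph is linear there, so v = 0 at t = 0 + (-3)·(5 − 0)/(-3 − 3) = 2.5 s.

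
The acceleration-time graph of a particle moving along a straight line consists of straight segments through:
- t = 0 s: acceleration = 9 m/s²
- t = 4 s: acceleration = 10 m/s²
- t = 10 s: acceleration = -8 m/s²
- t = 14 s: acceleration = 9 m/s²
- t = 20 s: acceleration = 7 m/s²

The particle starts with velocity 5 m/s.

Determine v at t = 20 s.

Δv equals the area under the a-t graph; then v = v₀ + Δv.
0–4 s: ½(9 + 10)(4) = 38 m/s
4–10 s: ½(10 + -8)(6) = 6 m/s
10–14 s: ½(-8 + 9)(4) = 2 m/s
14–20 s: ½(9 + 7)(6) = 48 m/s
Δv = 94 m/s, so v(20) = 5 + (94) = 99 m/s.

99 m/s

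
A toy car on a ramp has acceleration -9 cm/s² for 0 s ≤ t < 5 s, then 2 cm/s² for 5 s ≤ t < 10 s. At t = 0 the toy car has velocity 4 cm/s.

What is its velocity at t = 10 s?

-31 cm/s

Δv equals the area under the a-t graph; then v = v₀ + Δv.
0–5 s: -9 × 5 = -45 cm/s
5–10 s: 2 × 5 = 10 cm/s
Δv = -35 cm/s, so v(10) = 4 + (-35) = -31 cm/s.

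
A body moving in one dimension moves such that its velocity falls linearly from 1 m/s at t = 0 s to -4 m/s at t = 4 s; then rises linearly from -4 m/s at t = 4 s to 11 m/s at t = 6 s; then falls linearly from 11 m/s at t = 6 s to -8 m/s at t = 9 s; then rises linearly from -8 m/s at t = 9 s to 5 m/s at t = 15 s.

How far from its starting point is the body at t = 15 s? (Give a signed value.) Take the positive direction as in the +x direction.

-3.5 m

Displacement is the signed area under the v-t curve.
0–4 s: ½(1 + -4)(4) = -6 m
4–6 s: ½(-4 + 11)(2) = 7 m
6–9 s: ½(11 + -8)(3) = 4.5 m
9–15 s: ½(-8 + 5)(6) = -9 m
Net displacement = -3.5 m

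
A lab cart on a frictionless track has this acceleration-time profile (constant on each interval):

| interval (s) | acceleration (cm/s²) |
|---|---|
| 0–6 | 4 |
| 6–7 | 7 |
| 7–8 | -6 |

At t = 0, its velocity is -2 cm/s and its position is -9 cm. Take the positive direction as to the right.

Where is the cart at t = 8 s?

On each constant-a segment, Δv = aΔt and Δx = v₀Δt + ½aΔt²; chain segment to segment.
0–6 s: v starts -2 cm/s; Δx = -2·6 + ½·4·6² = 60 cm; v ends 22 cm/s.
6–7 s: v starts 22 cm/s; Δx = 22·1 + ½·7·1² = 25.5 cm; v ends 29 cm/s.
7–8 s: v starts 29 cm/s; Δx = 29·1 + ½·-6·1² = 26 cm; v ends 23 cm/s.
x(8) = -9 + Σ Δx = 102.5 cm.

102.5 cm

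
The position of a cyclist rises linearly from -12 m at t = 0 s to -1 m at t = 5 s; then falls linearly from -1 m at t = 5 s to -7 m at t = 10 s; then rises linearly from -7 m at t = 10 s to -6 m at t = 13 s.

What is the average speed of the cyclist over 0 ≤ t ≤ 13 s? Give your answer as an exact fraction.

18/13 m/s

Average speed = (total path length)/(elapsed time); on a piecewise-linear x-t graph the path length is Σ|Δx|.
0–5 s: |Δx| = |-1 − -12| = 11 m
5–10 s: |Δx| = |-7 − -1| = 6 m
10–13 s: |Δx| = |-6 − -7| = 1 m
Total path = 18 m; average speed = 18/13 = 18/13 m/s.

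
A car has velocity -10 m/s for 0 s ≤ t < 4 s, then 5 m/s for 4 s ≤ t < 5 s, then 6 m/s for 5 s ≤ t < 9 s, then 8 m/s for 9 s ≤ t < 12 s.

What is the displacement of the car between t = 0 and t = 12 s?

Net displacement equals the area under the velocity-time graph (areas below the axis count negative).
0–4 s: -10 × 4 = -40 m
4–5 s: 5 × 1 = 5 m
5–9 s: 6 × 4 = 24 m
9–12 s: 8 × 3 = 24 m
Net displacement = 13 m

13 m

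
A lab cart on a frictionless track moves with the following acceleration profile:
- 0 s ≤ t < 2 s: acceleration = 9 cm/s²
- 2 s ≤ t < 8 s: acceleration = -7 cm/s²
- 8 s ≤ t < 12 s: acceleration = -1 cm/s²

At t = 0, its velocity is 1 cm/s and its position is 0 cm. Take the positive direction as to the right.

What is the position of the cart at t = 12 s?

On each constant-a segment, Δv = aΔt and Δx = v₀Δt + ½aΔt²; chain segment to segment.
0–2 s: v starts 1 cm/s; Δx = 1·2 + ½·9·2² = 20 cm; v ends 19 cm/s.
2–8 s: v starts 19 cm/s; Δx = 19·6 + ½·-7·6² = -12 cm; v ends -23 cm/s.
8–12 s: v starts -23 cm/s; Δx = -23·4 + ½·-1·4² = -100 cm; v ends -27 cm/s.
x(12) = 0 + Σ Δx = -92 cm.

-92 cm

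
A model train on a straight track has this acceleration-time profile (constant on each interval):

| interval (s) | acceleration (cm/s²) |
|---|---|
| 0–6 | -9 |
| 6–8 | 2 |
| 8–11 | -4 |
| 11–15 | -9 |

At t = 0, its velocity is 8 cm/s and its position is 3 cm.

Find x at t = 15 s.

-631 cm

On each constant-a segment, Δv = aΔt and Δx = v₀Δt + ½aΔt²; chain segment to segment.
0–6 s: v starts 8 cm/s; Δx = 8·6 + ½·-9·6² = -114 cm; v ends -46 cm/s.
6–8 s: v starts -46 cm/s; Δx = -46·2 + ½·2·2² = -88 cm; v ends -42 cm/s.
8–11 s: v starts -42 cm/s; Δx = -42·3 + ½·-4·3² = -144 cm; v ends -54 cm/s.
11–15 s: v starts -54 cm/s; Δx = -54·4 + ½·-9·4² = -288 cm; v ends -90 cm/s.
x(15) = 3 + Σ Δx = -631 cm.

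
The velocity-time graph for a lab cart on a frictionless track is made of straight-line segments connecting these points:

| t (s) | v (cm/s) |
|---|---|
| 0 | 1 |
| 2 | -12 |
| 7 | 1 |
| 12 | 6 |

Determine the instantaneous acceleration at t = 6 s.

Acceleration is the slope of the v-t graph on 2–7 s: (1 − -12)/(7 − 2) = 2.6 cm/s².

2.6 cm/s²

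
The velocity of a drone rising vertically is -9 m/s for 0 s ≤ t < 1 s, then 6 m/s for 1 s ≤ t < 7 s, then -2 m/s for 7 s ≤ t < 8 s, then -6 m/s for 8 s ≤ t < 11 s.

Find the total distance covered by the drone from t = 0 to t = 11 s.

Total distance travelled is ∫|v| dt — sum the magnitudes of each area piece.
0–1 s: |-9| × 1 = 9 m
1–7 s: |6| × 6 = 36 m
7–8 s: |-2| × 1 = 2 m
8–11 s: |-6| × 3 = 18 m
Total distance = 65 m

65 m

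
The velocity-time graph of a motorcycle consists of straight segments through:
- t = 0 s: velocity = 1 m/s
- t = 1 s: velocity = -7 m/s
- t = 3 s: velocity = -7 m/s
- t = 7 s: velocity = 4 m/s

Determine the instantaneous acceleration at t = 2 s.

Acceleration is the slope of the v-t graph on 1–3 s: (-7 − -7)/(3 − 1) = 0 m/s².

0 m/s²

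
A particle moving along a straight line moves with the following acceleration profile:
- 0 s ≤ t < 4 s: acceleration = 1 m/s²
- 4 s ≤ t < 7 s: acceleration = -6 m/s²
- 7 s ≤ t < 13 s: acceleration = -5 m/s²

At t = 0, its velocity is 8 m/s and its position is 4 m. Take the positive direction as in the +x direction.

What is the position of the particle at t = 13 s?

On each constant-a segment, Δv = aΔt and Δx = v₀Δt + ½aΔt²; chain segment to segment.
0–4 s: v starts 8 m/s; Δx = 8·4 + ½·1·4² = 40 m; v ends 12 m/s.
4–7 s: v starts 12 m/s; Δx = 12·3 + ½·-6·3² = 9 m; v ends -6 m/s.
7–13 s: v starts -6 m/s; Δx = -6·6 + ½·-5·6² = -126 m; v ends -36 m/s.
x(13) = 4 + Σ Δx = -73 m.

-73 m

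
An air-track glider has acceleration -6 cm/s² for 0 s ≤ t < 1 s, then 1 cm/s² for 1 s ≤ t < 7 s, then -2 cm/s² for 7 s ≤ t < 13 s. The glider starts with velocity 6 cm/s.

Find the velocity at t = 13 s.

-6 cm/s

Δv equals the area under the a-t graph; then v = v₀ + Δv.
0–1 s: -6 × 1 = -6 cm/s
1–7 s: 1 × 6 = 6 cm/s
7–13 s: -2 × 6 = -12 cm/s
Δv = -12 cm/s, so v(13) = 6 + (-12) = -6 cm/s.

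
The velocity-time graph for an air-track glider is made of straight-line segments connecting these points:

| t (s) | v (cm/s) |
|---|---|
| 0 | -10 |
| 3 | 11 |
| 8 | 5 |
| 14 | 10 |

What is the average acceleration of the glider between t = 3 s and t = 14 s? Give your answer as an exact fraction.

-1/11 cm/s²

Average acceleration = Δv/Δt = (10 − 11)/(14 − 3) = -1/11 cm/s².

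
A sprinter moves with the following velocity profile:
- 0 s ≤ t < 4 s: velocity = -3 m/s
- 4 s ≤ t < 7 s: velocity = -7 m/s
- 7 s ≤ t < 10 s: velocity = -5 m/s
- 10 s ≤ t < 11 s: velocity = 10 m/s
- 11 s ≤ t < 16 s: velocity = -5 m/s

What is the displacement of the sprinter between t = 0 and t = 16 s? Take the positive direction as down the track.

-63 m

Displacement is the signed area under the v-t curve.
0–4 s: -3 × 4 = -12 m
4–7 s: -7 × 3 = -21 m
7–10 s: -5 × 3 = -15 m
10–11 s: 10 × 1 = 10 m
11–16 s: -5 × 5 = -25 m
Net displacement = -63 m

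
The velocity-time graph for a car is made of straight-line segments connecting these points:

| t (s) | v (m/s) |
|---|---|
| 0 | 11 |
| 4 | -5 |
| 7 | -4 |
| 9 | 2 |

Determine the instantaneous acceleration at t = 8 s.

Acceleration is the slope of the v-t graph on 7–9 s: (2 − -4)/(9 − 7) = 3 m/s².

3 m/s²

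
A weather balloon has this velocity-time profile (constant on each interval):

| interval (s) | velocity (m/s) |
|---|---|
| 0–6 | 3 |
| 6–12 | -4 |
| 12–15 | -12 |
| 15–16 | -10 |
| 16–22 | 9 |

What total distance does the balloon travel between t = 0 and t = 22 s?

Total distance travelled is ∫|v| dt — sum the magnitudes of each area piece.
0–6 s: |3| × 6 = 18 m
6–12 s: |-4| × 6 = 24 m
12–15 s: |-12| × 3 = 36 m
15–16 s: |-10| × 1 = 10 m
16–22 s: |9| × 6 = 54 m
Total distance = 142 m

142 m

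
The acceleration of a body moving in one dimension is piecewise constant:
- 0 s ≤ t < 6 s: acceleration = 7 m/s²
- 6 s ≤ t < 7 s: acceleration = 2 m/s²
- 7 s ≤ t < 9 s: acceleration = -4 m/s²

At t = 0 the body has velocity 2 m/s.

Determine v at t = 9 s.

Δv equals the area under the a-t graph; then v = v₀ + Δv.
0–6 s: 7 × 6 = 42 m/s
6–7 s: 2 × 1 = 2 m/s
7–9 s: -4 × 2 = -8 m/s
Δv = 36 m/s, so v(9) = 2 + (36) = 38 m/s.

38 m/s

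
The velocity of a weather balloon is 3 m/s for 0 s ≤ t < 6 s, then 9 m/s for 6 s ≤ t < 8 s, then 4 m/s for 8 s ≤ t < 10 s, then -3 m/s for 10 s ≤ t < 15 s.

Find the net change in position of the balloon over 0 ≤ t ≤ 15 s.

29 m

Net displacement equals the area under the velocity-time graph (areas below the axis count negative).
0–6 s: 3 × 6 = 18 m
6–8 s: 9 × 2 = 18 m
8–10 s: 4 × 2 = 8 m
10–15 s: -3 × 5 = -15 m
Net displacement = 29 m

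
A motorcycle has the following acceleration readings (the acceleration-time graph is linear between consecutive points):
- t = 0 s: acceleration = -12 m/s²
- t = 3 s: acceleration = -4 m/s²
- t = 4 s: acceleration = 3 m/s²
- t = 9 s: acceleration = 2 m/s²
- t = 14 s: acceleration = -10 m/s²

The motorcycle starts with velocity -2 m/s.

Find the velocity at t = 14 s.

Δv equals the area under the a-t graph; then v = v₀ + Δv.
0–3 s: ½(-12 + -4)(3) = -24 m/s
3–4 s: ½(-4 + 3)(1) = -0.5 m/s
4–9 s: ½(3 + 2)(5) = 12.5 m/s
9–14 s: ½(2 + -10)(5) = -20 m/s
Δv = -32 m/s, so v(14) = -2 + (-32) = -34 m/s.

-34 m/s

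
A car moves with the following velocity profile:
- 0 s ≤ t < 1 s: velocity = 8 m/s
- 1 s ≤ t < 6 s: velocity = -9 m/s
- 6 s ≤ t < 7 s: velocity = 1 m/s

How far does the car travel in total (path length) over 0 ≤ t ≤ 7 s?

54 m

Distance (not displacement) is the total path length: add the absolute areas under v-t.
0–1 s: |8| × 1 = 8 m
1–6 s: |-9| × 5 = 45 m
6–7 s: |1| × 1 = 1 m
Total distance = 54 m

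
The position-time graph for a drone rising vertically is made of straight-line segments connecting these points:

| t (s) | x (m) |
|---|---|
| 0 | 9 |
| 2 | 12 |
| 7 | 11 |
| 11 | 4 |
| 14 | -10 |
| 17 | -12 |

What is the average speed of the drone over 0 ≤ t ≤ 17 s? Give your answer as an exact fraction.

27/17 m/s

Average speed = (total path length)/(elapsed time); on a piecewise-linear x-t graph the path length is Σ|Δx|.
0–2 s: |Δx| = |12 − 9| = 3 m
2–7 s: |Δx| = |11 − 12| = 1 m
7–11 s: |Δx| = |4 − 11| = 7 m
11–14 s: |Δx| = |-10 − 4| = 14 m
14–17 s: |Δx| = |-12 − -10| = 2 m
Total path = 27 m; average speed = 27/17 = 27/17 m/s.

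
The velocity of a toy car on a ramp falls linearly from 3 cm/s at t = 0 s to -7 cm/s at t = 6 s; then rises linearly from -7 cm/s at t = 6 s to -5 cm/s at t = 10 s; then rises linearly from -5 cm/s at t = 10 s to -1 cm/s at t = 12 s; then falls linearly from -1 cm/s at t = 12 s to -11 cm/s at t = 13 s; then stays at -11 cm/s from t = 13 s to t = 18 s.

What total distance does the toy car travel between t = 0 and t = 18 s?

108.4 cm

Total distance travelled is ∫|v| dt — sum the magnitudes of each area piece.
0–6 s: v = 0 at t = 1.8 s; triangle areas 2.7 + 14.7 = 17.4 cm
6–10 s: |½(-7 + -5)(4)| = 24 cm
10–12 s: |½(-5 + -1)(2)| = 6 cm
12–13 s: |½(-1 + -11)(1)| = 6 cm
13–18 s: |-11| × 5 = 55 cm
Total distance = 108.4 cm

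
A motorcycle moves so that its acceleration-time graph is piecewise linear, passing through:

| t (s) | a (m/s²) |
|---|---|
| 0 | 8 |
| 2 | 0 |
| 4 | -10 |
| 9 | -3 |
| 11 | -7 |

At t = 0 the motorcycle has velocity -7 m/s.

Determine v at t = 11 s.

Δv equals the area under the a-t graph; then v = v₀ + Δv.
0–2 s: ½(8 + 0)(2) = 8 m/s
2–4 s: ½(0 + -10)(2) = -10 m/s
4–9 s: ½(-10 + -3)(5) = -32.5 m/s
9–11 s: ½(-3 + -7)(2) = -10 m/s
Δv = -44.5 m/s, so v(11) = -7 + (-44.5) = -51.5 m/s.

-51.5 m/s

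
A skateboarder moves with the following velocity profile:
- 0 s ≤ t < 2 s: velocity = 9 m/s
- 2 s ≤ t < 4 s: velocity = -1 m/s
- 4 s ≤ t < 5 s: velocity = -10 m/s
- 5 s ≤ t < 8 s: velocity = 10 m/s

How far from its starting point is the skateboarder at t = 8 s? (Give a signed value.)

36 m

Displacement is the signed area under the v-t curve.
0–2 s: 9 × 2 = 18 m
2–4 s: -1 × 2 = -2 m
4–5 s: -10 × 1 = -10 m
5–8 s: 10 × 3 = 30 m
Net displacement = 36 m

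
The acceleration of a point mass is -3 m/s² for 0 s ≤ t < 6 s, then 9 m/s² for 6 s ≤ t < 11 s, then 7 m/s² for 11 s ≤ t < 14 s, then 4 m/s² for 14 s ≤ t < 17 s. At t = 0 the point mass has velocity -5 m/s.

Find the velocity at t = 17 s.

55 m/s

Δv equals the area under the a-t graph; then v = v₀ + Δv.
0–6 s: -3 × 6 = -18 m/s
6–11 s: 9 × 5 = 45 m/s
11–14 s: 7 × 3 = 21 m/s
14–17 s: 4 × 3 = 12 m/s
Δv = 60 m/s, so v(17) = -5 + (60) = 55 m/s.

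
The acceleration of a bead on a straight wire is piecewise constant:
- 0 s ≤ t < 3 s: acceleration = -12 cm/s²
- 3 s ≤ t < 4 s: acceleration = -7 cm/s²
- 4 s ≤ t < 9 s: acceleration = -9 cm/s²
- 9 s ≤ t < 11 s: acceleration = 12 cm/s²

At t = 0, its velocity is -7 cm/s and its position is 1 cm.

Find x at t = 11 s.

-649 cm

On each constant-a segment, Δv = aΔt and Δx = v₀Δt + ½aΔt²; chain segment to segment.
0–3 s: v starts -7 cm/s; Δx = -7·3 + ½·-12·3² = -75 cm; v ends -43 cm/s.
3–4 s: v starts -43 cm/s; Δx = -43·1 + ½·-7·1² = -46.5 cm; v ends -50 cm/s.
4–9 s: v starts -50 cm/s; Δx = -50·5 + ½·-9·5² = -362.5 cm; v ends -95 cm/s.
9–11 s: v starts -95 cm/s; Δx = -95·2 + ½·12·2² = -166 cm; v ends -71 cm/s.
x(11) = 1 + Σ Δx = -649 cm.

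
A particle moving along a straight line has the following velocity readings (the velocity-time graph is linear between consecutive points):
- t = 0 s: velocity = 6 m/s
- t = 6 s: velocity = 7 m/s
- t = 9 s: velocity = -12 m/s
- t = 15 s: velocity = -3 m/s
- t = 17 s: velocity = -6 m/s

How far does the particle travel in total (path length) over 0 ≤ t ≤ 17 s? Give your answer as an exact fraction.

4113/38 m

Distance (not displacement) is the total path length: add the absolute areas under v-t.
0–6 s: |½(6 + 7)(6)| = 39 m
6–9 s: v = 0 at t = 135/19 s; triangle areas 147/38 + 216/19 = 579/38 m
9–15 s: |½(-12 + -3)(6)| = 45 m
15–17 s: |½(-3 + -6)(2)| = 9 m
Total distance = 4113/38 m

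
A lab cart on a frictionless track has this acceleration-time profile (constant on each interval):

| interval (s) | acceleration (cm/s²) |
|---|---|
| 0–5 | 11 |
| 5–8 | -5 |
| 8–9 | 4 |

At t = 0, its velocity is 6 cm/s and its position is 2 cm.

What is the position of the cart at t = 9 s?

On each constant-a segment, Δv = aΔt and Δx = v₀Δt + ½aΔt²; chain segment to segment.
0–5 s: v starts 6 cm/s; Δx = 6·5 + ½·11·5² = 167.5 cm; v ends 61 cm/s.
5–8 s: v starts 61 cm/s; Δx = 61·3 + ½·-5·3² = 160.5 cm; v ends 46 cm/s.
8–9 s: v starts 46 cm/s; Δx = 46·1 + ½·4·1² = 48 cm; v ends 50 cm/s.
x(9) = 2 + Σ Δx = 378 cm.

378 cm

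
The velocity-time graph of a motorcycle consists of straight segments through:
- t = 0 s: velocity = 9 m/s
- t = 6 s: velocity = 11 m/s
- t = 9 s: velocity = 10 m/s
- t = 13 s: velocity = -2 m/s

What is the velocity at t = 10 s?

On 9–13 s the graph is linear from 10 to -2 m/s: v(10) = 10 + (-2 − 10)·(10 − 9)/(13 − 9) = 7 m/s.

7 m/s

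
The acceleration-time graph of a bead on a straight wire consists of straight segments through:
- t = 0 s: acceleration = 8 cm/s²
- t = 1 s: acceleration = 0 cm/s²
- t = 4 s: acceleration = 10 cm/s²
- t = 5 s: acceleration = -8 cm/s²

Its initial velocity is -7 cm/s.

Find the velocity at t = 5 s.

13 cm/s

Δv equals the area under the a-t graph; then v = v₀ + Δv.
0–1 s: ½(8 + 0)(1) = 4 cm/s
1–4 s: ½(0 + 10)(3) = 15 cm/s
4–5 s: ½(10 + -8)(1) = 1 cm/s
Δv = 20 cm/s, so v(5) = -7 + (20) = 13 cm/s.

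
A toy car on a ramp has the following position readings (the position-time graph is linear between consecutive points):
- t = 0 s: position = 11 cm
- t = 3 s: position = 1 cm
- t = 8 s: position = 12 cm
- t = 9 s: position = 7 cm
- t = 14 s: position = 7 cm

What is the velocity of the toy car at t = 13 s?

Velocity is the slope of the x-t graph on 9–14 s: (7 − 7)/(14 − 9) = 0 cm/s.

0 cm/s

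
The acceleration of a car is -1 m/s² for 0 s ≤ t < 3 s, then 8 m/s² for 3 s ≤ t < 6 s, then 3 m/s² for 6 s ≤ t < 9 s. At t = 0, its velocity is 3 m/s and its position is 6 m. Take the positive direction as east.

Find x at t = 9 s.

On each constant-a segment, Δv = aΔt and Δx = v₀Δt + ½aΔt²; chain segment to segment.
0–3 s: v starts 3 m/s; Δx = 3·3 + ½·-1·3² = 4.5 m; v ends 0 m/s.
3–6 s: v starts 0 m/s; Δx = 0·3 + ½·8·3² = 36 m; v ends 24 m/s.
6–9 s: v starts 24 m/s; Δx = 24·3 + ½·3·3² = 85.5 m; v ends 33 m/s.
x(9) = 6 + Σ Δx = 132 m.

132 m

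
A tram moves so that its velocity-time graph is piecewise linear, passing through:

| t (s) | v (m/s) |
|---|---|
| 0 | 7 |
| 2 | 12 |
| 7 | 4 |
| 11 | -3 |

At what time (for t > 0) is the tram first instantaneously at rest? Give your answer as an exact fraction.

t = 65/7 s

v changes sign on 7–11 s (from 4 to -3); the graph is linear there, so v = 0 at t = 7 + (-4)·(11 − 7)/(-3 − 4) = 65/7 s.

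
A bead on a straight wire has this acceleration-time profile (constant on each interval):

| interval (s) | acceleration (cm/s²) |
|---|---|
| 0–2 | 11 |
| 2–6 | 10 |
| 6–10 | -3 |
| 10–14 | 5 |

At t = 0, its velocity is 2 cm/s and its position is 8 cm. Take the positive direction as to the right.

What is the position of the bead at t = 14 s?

690 cm

On each constant-a segment, Δv = aΔt and Δx = v₀Δt + ½aΔt²; chain segment to segment.
0–2 s: v starts 2 cm/s; Δx = 2·2 + ½·11·2² = 26 cm; v ends 24 cm/s.
2–6 s: v starts 24 cm/s; Δx = 24·4 + ½·10·4² = 176 cm; v ends 64 cm/s.
6–10 s: v starts 64 cm/s; Δx = 64·4 + ½·-3·4² = 232 cm; v ends 52 cm/s.
10–14 s: v starts 52 cm/s; Δx = 52·4 + ½·5·4² = 248 cm; v ends 72 cm/s.
x(14) = 8 + Σ Δx = 690 cm.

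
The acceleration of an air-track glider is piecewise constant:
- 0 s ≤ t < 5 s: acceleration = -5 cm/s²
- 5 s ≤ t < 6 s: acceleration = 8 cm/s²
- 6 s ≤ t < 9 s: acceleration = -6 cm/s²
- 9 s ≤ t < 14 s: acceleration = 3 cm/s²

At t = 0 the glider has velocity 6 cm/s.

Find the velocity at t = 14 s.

-14 cm/s

Δv equals the area under the a-t graph; then v = v₀ + Δv.
0–5 s: -5 × 5 = -25 cm/s
5–6 s: 8 × 1 = 8 cm/s
6–9 s: -6 × 3 = -18 cm/s
9–14 s: 3 × 5 = 15 cm/s
Δv = -20 cm/s, so v(14) = 6 + (-20) = -14 cm/s.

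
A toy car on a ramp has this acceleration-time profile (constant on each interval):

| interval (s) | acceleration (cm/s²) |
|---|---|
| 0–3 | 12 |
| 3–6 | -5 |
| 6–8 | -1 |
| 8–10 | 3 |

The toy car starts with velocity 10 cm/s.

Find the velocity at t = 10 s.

35 cm/s

Δv equals the area under the a-t graph; then v = v₀ + Δv.
0–3 s: 12 × 3 = 36 cm/s
3–6 s: -5 × 3 = -15 cm/s
6–8 s: -1 × 2 = -2 cm/s
8–10 s: 3 × 2 = 6 cm/s
Δv = 25 cm/s, so v(10) = 10 + (25) = 35 cm/s.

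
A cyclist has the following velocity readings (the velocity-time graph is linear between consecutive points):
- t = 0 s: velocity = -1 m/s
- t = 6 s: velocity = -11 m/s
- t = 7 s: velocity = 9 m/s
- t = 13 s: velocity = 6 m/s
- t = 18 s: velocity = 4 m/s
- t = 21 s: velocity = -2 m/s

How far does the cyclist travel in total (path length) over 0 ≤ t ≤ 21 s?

116.05 m

Total distance travelled is ∫|v| dt — sum the magnitudes of each area piece.
0–6 s: |½(-1 + -11)(6)| = 36 m
6–7 s: v = 0 at t = 6.55 s; triangle areas 3.025 + 2.025 = 5.05 m
7–13 s: |½(9 + 6)(6)| = 45 m
13–18 s: |½(6 + 4)(5)| = 25 m
18–21 s: v = 0 at t = 20 s; triangle areas 4 + 1 = 5 m
Total distance = 116.05 m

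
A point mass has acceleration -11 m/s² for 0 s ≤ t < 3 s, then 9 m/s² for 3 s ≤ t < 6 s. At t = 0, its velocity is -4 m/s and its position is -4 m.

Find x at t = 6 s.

-136 m

On each constant-a segment, Δv = aΔt and Δx = v₀Δt + ½aΔt²; chain segment to segment.
0–3 s: v starts -4 m/s; Δx = -4·3 + ½·-11·3² = -61.5 m; v ends -37 m/s.
3–6 s: v starts -37 m/s; Δx = -37·3 + ½·9·3² = -70.5 m; v ends -10 m/s.
x(6) = -4 + Σ Δx = -136 m.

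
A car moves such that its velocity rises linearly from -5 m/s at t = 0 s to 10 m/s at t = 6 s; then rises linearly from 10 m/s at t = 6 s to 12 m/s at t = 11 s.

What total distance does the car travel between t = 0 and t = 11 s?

80 m

Total distance travelled is ∫|v| dt — sum the magnitudes of each area piece.
0–6 s: v = 0 at t = 2 s; triangle areas 5 + 20 = 25 m
6–11 s: |½(10 + 12)(5)| = 55 m
Total distance = 80 m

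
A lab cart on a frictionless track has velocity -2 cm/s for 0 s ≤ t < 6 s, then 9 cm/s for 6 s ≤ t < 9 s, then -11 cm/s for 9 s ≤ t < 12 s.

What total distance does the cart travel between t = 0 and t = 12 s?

Total distance travelled is ∫|v| dt — sum the magnitudes of each area piece.
0–6 s: |-2| × 6 = 12 cm
6–9 s: |9| × 3 = 27 cm
9–12 s: |-11| × 3 = 33 cm
Total distance = 72 cm

72 cm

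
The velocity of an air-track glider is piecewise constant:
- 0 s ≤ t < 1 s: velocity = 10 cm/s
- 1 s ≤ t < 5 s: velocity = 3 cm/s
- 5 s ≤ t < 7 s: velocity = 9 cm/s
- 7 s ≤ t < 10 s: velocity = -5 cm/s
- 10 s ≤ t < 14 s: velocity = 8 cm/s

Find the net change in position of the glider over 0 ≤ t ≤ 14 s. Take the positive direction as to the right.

Displacement is the signed area under the v-t curve.
0–1 s: 10 × 1 = 10 cm
1–5 s: 3 × 4 = 12 cm
5–7 s: 9 × 2 = 18 cm
7–10 s: -5 × 3 = -15 cm
10–14 s: 8 × 4 = 32 cm
Net displacement = 57 cm

57 cm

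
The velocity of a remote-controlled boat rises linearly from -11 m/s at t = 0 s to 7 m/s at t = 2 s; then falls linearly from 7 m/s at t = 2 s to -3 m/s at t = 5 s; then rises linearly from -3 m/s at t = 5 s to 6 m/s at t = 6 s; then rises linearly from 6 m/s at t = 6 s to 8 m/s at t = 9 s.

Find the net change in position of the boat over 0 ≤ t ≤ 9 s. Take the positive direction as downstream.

24.5 m

Net displacement equals the area under the velocity-time graph (areas below the axis count negative).
0–2 s: ½(-11 + 7)(2) = -4 m
2–5 s: ½(7 + -3)(3) = 6 m
5–6 s: ½(-3 + 6)(1) = 1.5 m
6–9 s: ½(6 + 8)(3) = 21 m
Net displacement = 24.5 m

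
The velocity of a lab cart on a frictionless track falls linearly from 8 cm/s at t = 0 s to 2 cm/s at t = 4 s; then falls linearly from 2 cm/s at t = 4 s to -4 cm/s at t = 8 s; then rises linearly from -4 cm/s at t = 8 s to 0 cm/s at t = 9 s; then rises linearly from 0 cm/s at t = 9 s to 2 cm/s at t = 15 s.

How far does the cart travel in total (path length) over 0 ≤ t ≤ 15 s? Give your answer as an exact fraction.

Distance (not displacement) is the total path length: add the absolute areas under v-t.
0–4 s: |½(8 + 2)(4)| = 20 cm
4–8 s: v = 0 at t = 16/3 s; triangle areas 4/3 + 16/3 = 20/3 cm
8–9 s: |½(-4 + 0)(1)| = 2 cm
9–15 s: |½(0 + 2)(6)| = 6 cm
Total distance = 104/3 cm

104/3 cm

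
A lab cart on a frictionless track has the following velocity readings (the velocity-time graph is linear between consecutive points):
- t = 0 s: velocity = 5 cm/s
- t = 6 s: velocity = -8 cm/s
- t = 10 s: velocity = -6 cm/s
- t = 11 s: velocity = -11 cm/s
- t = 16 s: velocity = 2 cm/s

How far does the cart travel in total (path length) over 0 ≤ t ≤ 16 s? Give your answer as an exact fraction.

Distance (not displacement) is the total path length: add the absolute areas under v-t.
0–6 s: v = 0 at t = 30/13 s; triangle areas 75/13 + 192/13 = 267/13 cm
6–10 s: |½(-8 + -6)(4)| = 28 cm
10–11 s: |½(-6 + -11)(1)| = 8.5 cm
11–16 s: v = 0 at t = 198/13 s; triangle areas 605/26 + 10/13 = 625/26 cm
Total distance = 1054/13 cm

1054/13 cm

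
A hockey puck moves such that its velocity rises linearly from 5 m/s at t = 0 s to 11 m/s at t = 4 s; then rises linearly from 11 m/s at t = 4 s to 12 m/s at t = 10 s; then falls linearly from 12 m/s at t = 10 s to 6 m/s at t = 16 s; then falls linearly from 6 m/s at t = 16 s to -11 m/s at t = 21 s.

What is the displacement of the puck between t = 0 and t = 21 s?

142.5 m

Displacement is the signed area under the v-t curve.
0–4 s: ½(5 + 11)(4) = 32 m
4–10 s: ½(11 + 12)(6) = 69 m
10–16 s: ½(12 + 6)(6) = 54 m
16–21 s: ½(6 + -11)(5) = -12.5 m
Net displacement = 142.5 m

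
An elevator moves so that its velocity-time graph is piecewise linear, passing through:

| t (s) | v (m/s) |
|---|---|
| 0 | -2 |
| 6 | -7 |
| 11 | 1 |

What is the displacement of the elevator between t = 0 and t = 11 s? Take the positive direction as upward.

Displacement is the signed area under the v-t curve.
0–6 s: ½(-2 + -7)(6) = -27 m
6–11 s: ½(-7 + 1)(5) = -15 m
Net displacement = -42 m

-42 m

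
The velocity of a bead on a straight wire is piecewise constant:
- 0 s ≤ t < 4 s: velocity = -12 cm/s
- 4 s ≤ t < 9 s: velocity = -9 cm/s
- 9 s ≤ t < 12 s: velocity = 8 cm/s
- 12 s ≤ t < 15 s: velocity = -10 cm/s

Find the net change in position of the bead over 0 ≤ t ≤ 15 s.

-99 cm

Displacement is the signed area under the v-t curve.
0–4 s: -12 × 4 = -48 cm
4–9 s: -9 × 5 = -45 cm
9–12 s: 8 × 3 = 24 cm
12–15 s: -10 × 3 = -30 cm
Net displacement = -99 cm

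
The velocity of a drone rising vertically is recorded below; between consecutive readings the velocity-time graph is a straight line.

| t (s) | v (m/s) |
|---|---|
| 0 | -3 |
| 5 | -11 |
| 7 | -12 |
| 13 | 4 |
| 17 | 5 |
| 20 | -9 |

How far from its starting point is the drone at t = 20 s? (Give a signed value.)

Displacement is the signed area under the v-t curve.
0–5 s: ½(-3 + -11)(5) = -35 m
5–7 s: ½(-11 + -12)(2) = -23 m
7–13 s: ½(-12 + 4)(6) = -24 m
13–17 s: ½(4 + 5)(4) = 18 m
17–20 s: ½(5 + -9)(3) = -6 m
Net displacement = -70 m

-70 m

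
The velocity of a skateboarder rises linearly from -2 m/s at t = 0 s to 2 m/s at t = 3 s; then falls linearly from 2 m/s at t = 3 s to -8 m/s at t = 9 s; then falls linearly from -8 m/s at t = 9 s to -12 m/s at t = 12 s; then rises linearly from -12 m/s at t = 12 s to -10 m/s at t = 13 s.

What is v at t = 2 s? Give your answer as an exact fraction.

2/3 m/s

On 0–3 s the graph is linear from -2 to 2 m/s: v(2) = -2 + (2 − -2)·(2 − 0)/(3 − 0) = 2/3 m/s.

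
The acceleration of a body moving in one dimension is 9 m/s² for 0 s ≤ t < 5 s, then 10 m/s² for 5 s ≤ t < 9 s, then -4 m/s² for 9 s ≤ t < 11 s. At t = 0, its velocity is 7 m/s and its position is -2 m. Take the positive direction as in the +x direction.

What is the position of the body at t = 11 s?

On each constant-a segment, Δv = aΔt and Δx = v₀Δt + ½aΔt²; chain segment to segment.
0–5 s: v starts 7 m/s; Δx = 7·5 + ½·9·5² = 147.5 m; v ends 52 m/s.
5–9 s: v starts 52 m/s; Δx = 52·4 + ½·10·4² = 288 m; v ends 92 m/s.
9–11 s: v starts 92 m/s; Δx = 92·2 + ½·-4·2² = 176 m; v ends 84 m/s.
x(11) = -2 + Σ Δx = 609.5 m.

609.5 m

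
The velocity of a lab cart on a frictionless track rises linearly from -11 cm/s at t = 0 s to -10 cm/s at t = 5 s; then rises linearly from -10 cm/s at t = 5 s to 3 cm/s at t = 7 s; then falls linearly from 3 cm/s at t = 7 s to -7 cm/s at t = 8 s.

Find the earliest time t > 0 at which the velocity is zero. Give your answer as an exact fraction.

t = 85/13 s

v changes sign on 5–7 s (from -10 to 3); the graph is linear there, so v = 0 at t = 5 + (10)·(7 − 5)/(3 − -10) = 85/13 s.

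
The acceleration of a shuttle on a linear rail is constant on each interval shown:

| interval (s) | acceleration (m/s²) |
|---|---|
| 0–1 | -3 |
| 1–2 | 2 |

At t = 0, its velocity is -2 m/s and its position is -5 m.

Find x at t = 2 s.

-12.5 m

On each constant-a segment, Δv = aΔt and Δx = v₀Δt + ½aΔt²; chain segment to segment.
0–1 s: v starts -2 m/s; Δx = -2·1 + ½·-3·1² = -3.5 m; v ends -5 m/s.
1–2 s: v starts -5 m/s; Δx = -5·1 + ½·2·1² = -4 m; v ends -3 m/s.
x(2) = -5 + Σ Δx = -12.5 m.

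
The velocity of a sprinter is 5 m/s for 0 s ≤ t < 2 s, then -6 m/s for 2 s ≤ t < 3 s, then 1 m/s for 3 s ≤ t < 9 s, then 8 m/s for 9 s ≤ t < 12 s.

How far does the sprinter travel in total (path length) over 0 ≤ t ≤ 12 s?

Distance (not displacement) is the total path length: add the absolute areas under v-t.
0–2 s: |5| × 2 = 10 m
2–3 s: |-6| × 1 = 6 m
3–9 s: |1| × 6 = 6 m
9–12 s: |8| × 3 = 24 m
Total distance = 46 m

46 m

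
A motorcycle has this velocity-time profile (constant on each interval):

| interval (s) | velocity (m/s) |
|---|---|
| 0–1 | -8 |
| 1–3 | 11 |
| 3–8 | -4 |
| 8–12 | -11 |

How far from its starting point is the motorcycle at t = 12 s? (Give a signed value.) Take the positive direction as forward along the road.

-50 m

Displacement is the signed area under the v-t curve.
0–1 s: -8 × 1 = -8 m
1–3 s: 11 × 2 = 22 m
3–8 s: -4 × 5 = -20 m
8–12 s: -11 × 4 = -44 m
Net displacement = -50 m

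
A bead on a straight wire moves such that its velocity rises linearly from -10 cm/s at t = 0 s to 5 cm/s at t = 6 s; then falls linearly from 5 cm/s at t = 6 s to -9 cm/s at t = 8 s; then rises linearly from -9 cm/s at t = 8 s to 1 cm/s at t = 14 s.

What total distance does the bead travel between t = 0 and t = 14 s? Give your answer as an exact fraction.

2001/35 cm

Distance (not displacement) is the total path length: add the absolute areas under v-t.
0–6 s: v = 0 at t = 4 s; triangle areas 20 + 5 = 25 cm
6–8 s: v = 0 at t = 47/7 s; triangle areas 25/14 + 81/14 = 53/7 cm
8–14 s: v = 0 at t = 13.4 s; triangle areas 24.3 + 0.3 = 24.6 cm
Total distance = 2001/35 cm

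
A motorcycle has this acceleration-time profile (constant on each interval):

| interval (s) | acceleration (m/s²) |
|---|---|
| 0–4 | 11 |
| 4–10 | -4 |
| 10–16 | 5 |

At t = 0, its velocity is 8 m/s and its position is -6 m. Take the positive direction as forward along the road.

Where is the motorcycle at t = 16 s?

On each constant-a segment, Δv = aΔt and Δx = v₀Δt + ½aΔt²; chain segment to segment.
0–4 s: v starts 8 m/s; Δx = 8·4 + ½·11·4² = 120 m; v ends 52 m/s.
4–10 s: v starts 52 m/s; Δx = 52·6 + ½·-4·6² = 240 m; v ends 28 m/s.
10–16 s: v starts 28 m/s; Δx = 28·6 + ½·5·6² = 258 m; v ends 58 m/s.
x(16) = -6 + Σ Δx = 612 m.

612 m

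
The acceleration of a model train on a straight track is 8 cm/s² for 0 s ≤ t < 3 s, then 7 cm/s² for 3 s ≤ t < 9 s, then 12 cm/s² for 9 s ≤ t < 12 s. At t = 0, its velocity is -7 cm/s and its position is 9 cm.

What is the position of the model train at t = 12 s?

483 cm

On each constant-a segment, Δv = aΔt and Δx = v₀Δt + ½aΔt²; chain segment to segment.
0–3 s: v starts -7 cm/s; Δx = -7·3 + ½·8·3² = 15 cm; v ends 17 cm/s.
3–9 s: v starts 17 cm/s; Δx = 17·6 + ½·7·6² = 228 cm; v ends 59 cm/s.
9–12 s: v starts 59 cm/s; Δx = 59·3 + ½·12·3² = 231 cm; v ends 95 cm/s.
x(12) = 9 + Σ Δx = 483 cm.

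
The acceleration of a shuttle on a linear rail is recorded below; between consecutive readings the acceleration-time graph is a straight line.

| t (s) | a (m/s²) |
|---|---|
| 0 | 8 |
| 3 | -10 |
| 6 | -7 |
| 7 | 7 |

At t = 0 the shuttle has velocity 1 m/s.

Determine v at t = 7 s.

Δv equals the area under the a-t graph; then v = v₀ + Δv.
0–3 s: ½(8 + -10)(3) = -3 m/s
3–6 s: ½(-10 + -7)(3) = -25.5 m/s
6–7 s: ½(-7 + 7)(1) = 0 m/s
Δv = -28.5 m/s, so v(7) = 1 + (-28.5) = -27.5 m/s.

-27.5 m/s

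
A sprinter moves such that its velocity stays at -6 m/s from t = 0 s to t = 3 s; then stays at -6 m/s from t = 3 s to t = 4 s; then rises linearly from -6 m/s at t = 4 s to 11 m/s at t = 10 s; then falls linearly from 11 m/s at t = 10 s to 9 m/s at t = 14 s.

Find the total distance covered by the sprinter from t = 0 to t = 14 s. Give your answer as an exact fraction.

Total distance travelled is ∫|v| dt — sum the magnitudes of each area piece.
0–3 s: |-6| × 3 = 18 m
3–4 s: |-6| × 1 = 6 m
4–10 s: v = 0 at t = 104/17 s; triangle areas 108/17 + 363/17 = 471/17 m
10–14 s: |½(11 + 9)(4)| = 40 m
Total distance = 1559/17 m

1559/17 m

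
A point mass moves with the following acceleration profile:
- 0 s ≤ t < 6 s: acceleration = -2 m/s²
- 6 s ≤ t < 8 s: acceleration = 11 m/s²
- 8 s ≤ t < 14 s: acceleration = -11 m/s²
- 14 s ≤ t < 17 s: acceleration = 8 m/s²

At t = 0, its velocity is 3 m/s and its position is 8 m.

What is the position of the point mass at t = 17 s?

-249 m

On each constant-a segment, Δv = aΔt and Δx = v₀Δt + ½aΔt²; chain segment to segment.
0–6 s: v starts 3 m/s; Δx = 3·6 + ½·-2·6² = -18 m; v ends -9 m/s.
6–8 s: v starts -9 m/s; Δx = -9·2 + ½·11·2² = 4 m; v ends 13 m/s.
8–14 s: v starts 13 m/s; Δx = 13·6 + ½·-11·6² = -120 m; v ends -53 m/s.
14–17 s: v starts -53 m/s; Δx = -53·3 + ½·8·3² = -123 m; v ends -29 m/s.
x(17) = 8 + Σ Δx = -249 m.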